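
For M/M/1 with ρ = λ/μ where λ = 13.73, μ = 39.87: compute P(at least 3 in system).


ρ = 13.73/39.87 = 0.3444
P(N ≥ n) = ρ^n = 0.3444^3 = 0.040839

Final: 0.040839


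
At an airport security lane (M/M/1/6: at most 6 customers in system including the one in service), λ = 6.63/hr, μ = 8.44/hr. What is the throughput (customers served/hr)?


ρ = 0.7855; P_K = (1−ρ)ρ^6/(1−ρ^7) = 0.061799
λ_eff = λ(1 − P_K) = 6.63·(1 − 0.061799) = 6.63·0.938201 = 6.2203 /hr

Final: 6.2203 /hr


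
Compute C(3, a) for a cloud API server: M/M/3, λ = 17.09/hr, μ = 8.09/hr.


a = λ/μ = 2.1125; ρ = a/3 = 0.7042
P₀ = 0.093855 (from M/M/c formula)
C(c,a) = [a^c/(c!(1−ρ))]·P₀ = [9.42715/(6·0.2958)]·0.093855
= 5.31098·0.093855 = 0.498461

Final: 0.498461


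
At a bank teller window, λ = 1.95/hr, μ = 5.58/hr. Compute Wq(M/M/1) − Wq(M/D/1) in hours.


ρ = 1.95/5.58 = 0.3495
Wq(M/M/1) = ρ/(μ−λ) = 0.3495/3.63 = 0.09627 hr
Wq(M/D/1) = ρ/(2(μ−λ)) = 0.04814 hr
Savings = 0.09627 − 0.04814 = 0.04814 hr

Final: 0.04814 hr


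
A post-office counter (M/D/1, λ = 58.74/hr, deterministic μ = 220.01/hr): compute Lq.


ρ = 58.74/220.01 = 0.2670
M/D/1: Lq = ρ²/(2(1−ρ)) = 0.07128/(2·0.7330) = 0.04862

Final: 0.04862


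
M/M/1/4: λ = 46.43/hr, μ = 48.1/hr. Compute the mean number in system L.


ρ = 46.43/48.1 = 0.9653
L = ρ[1 − (K+1)ρ^K + Kρ^(K+1)] / [(1−ρ)(1−ρ^(K+1))]
Numerator: 0.9653·(1 − 5·0.868189 + 4·0.838046) = 0.010849
Denominator: (0.03472)·(0.161954) = 0.005623
L = 0.010849/0.005623 = 1.9294

Final: 1.9294


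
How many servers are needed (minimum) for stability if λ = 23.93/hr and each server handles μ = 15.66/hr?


Stability requires cμ > λ ⇔ c > λ/μ.
λ/μ = 23.93/15.66 = 1.5281
Minimum integer c = ⌊1.5281⌋ + 1 = 2
Check: 2·15.66 = 31.32 > 23.93, while 1·15.66 = 15.66 ≤ 23.93

Final: 2 servers


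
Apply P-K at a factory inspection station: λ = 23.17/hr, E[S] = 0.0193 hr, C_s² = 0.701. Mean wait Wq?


ρ = λ·E[S] = 23.17·0.0193 = 0.4472
E[S²] = E[S]²(1+C_s²) = 0.0193²·(1+0.701) = 0.0006336
Wq = λ·E[S²]/(2(1−ρ)) = 23.17·0.0006336/(2·0.5528) = 0.01328 hr

Final: 0.01328 hr


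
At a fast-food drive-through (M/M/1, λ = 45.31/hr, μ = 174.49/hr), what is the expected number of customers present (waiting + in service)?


ρ = λ/μ = 45.31/174.49 = 0.2597
L = ρ/(1−ρ) = 0.2597/(1 − 0.2597) = 0.2597/0.7403 = 0.3508

Final: 0.3508


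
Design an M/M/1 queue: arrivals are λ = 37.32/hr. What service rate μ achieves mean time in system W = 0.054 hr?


W = 1/(μ−λ) ⇒ μ − λ = 1/W = 1/0.054 = 18.5185
μ = λ + 1/W = 37.32 + 18.5185 = 55.8385 per hr

Final: 55.8385 /hr


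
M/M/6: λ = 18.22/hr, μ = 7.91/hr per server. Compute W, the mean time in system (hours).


a = 2.3034; ρ = 0.3839; P₀ = 0.099570
Lq = P₀·a^c·ρ/(c!(1−ρ)²) = 0.02089
Wq = Lq/λ = 0.02089/18.22 = 0.001147 hr
W = Wq + 1/μ = 0.001147 + 0.12642 = 0.12757 hr

Final: 0.12757 hr


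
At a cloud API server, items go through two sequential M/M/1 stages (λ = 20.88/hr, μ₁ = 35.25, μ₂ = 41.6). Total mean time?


Each node sees arrival rate λ = 20.88/hr (tandem ⇒ throughput preserved).
W₁ = 1/(μ₁−λ) = 1/(35.25−20.88) = 0.06959 hr
W₂ = 1/(μ₂−λ) = 1/(41.6−20.88) = 0.04826 hr
W_total = W₁ + W₂ = 0.06959 + 0.04826 = 0.11785 hr

Final: 0.11785 hr


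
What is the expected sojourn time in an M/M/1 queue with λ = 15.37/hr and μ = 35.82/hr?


W = 1/(μ−λ) = 1/(35.82 − 15.37) = 1/20.45 = 0.04890 hr

Final: 0.04890 hr


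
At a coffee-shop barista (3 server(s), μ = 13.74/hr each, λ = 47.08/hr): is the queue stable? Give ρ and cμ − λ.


Total capacity cμ = 3·13.74 = 41.22/hr
ρ = λ/(cμ) = 47.08/41.22 = 1.1422
Stable ⇔ ρ < 1: NO
Spare capacity = cμ − λ = 41.22 − 47.08 = -5.86/hr

Final: ρ = 1.1422; unstable; margin = -5.86/hr


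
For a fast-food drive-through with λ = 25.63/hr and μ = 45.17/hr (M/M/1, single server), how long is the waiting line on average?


ρ = 25.63/45.17 = 0.5674
Lq = ρ²/(1−ρ) = 0.3220/0.4326 = 0.7443

Final: 0.7443


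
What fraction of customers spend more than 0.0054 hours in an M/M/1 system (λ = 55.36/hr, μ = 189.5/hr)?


W ~ Exponential(μ−λ) for M/M/1.
μ − λ = 189.5 − 55.36 = 134.1400
P(W > t) = e^{−(μ−λ)t} = e^{−0.7244} = 0.484637

Final: 0.484637


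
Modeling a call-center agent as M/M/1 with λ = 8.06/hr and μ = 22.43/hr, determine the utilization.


ρ = λ/μ = 8.06/22.43 = 0.3593

Final: 0.3593


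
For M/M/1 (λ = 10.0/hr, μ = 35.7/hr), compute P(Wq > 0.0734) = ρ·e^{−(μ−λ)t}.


ρ = 10.0/35.7 = 0.2801
P(Wq > t) = ρ·e^{−(μ−λ)t} = 0.2801·e^{−1.8864}
= 0.2801·0.151620 = 0.042470

Final: 0.042470


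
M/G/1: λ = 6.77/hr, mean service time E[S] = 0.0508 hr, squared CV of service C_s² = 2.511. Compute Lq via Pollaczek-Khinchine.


ρ = λ·E[S] = 6.77·0.0508 = 0.3439
Lq = ρ²(1+C_s²)/(2(1−ρ)) = 0.1183·(1+2.511)/(2·0.6561)
= 0.1183·3.5110/1.3122 = 0.31648

Final: 0.31648


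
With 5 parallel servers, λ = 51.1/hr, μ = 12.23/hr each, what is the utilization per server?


ρ = λ/(cμ) = 51.1/(5·12.23) = 51.1/61.15 = 0.8357

Final: 0.8357


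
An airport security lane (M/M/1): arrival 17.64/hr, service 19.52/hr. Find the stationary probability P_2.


ρ = 17.64/19.52 = 0.9037
P_n = (1−ρ)·ρ^n = (1 − 0.9037)·0.9037^2 = 0.09631·0.816653 = 0.078653

Final: 0.078653


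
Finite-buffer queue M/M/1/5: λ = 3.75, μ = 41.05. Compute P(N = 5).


ρ = λ/μ = 3.75/41.05 = 0.09135
P_K = (1−ρ)ρ^K/(1−ρ^(K+1)) = (0.9086·0.000006362)/(1 − 0.0000005812)
= 0.000005781/0.999999 = 0.000005781

Final: 0.000005781


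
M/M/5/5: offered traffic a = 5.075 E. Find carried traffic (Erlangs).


B(5,5.075) = 0.290924 (Erlang-B)
Carried load = a(1 − B) = 5.075·(1 − 0.290924) = 5.075·0.709076 = 3.5986 E

Final: 3.5986 Erlangs


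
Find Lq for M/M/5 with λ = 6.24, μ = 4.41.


a = λ/μ = 1.4150; ρ = a/5 = 0.2830
P₀ = 0.242652
Lq = P₀·a^c·ρ / (c!·(1−ρ)²) = 0.242652·5.67192·0.2830/(120·0.51410)
= 0.006313

Final: 0.006313


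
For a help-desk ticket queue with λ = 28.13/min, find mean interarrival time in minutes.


Mean interarrival time = 1/λ = 1/28.13 minute = 0.03555 minute
In minutes: 0.03555 × 1 = 0.03555 min

Final: 0.03555 min


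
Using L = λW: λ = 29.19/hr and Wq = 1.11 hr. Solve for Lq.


Lq = λWq = 29.19·1.11 = 32.4009

Final: 32.4009


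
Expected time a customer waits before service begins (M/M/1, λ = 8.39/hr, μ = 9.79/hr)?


ρ = 8.39/9.79 = 0.8570
Wq = ρ/(μ−λ) = 0.8570/(9.79 − 8.39) = 0.8570/1.40 = 0.6121 hr

Final: 0.6121 hr


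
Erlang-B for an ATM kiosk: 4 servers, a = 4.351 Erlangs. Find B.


B(c,a) = (a^c/c!) / Σ_{k=0}^{c} a^k/k!
a^4/4! = 14.932932
Σ terms (k=0..4): 1.00000 + 4.35100 + 9.46560 + 13.72828 + 14.93293 = 43.477809
B = 14.932932/43.477809 = 0.343461

Final: 0.343461


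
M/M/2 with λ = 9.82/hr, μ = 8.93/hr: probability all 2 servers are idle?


a = λ/μ = 9.82/8.93 = 1.0997; ρ = a/c = 0.5498
Σ_{k=0}^{1} a^k/k! (terms k=0..1) = 1.00000 + 1.09966 = 2.09966
Tail: a^2/(2!(1−ρ)) = 1.20926/(2·0.4502) = 1.34312
P₀ = 1/(2.09966 + 1.34312) = 1/3.44279 = 0.290462

Final: 0.290462


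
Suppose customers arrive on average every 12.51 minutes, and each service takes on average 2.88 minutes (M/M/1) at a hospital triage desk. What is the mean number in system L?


λ = 60/12.51 = 4.7962 /hr
μ = 60/2.88 = 20.8333 /hr
ρ = λ/μ = 4.7962/20.8333 = 0.2302
L = ρ/(1−ρ) = 0.2302/0.7698 = 0.2991

Final: 0.2991


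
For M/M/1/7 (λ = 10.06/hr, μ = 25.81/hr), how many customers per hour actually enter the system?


ρ = 0.3898; P_K = (1−ρ)ρ^7/(1−ρ^8) = 0.0008344
λ_eff = λ(1 − P_K) = 10.06·(1 − 0.0008344) = 10.06·0.999166 = 10.0516 /hr

Final: 10.0516 /hr


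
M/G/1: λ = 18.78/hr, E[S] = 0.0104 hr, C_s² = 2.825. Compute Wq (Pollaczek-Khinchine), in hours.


ρ = λ·E[S] = 18.78·0.0104 = 0.1953
E[S²] = E[S]²(1+C_s²) = 0.0104²·(1+2.825) = 0.0004137
Wq = λ·E[S²]/(2(1−ρ)) = 18.78·0.0004137/(2·0.8047) = 0.004828 hr

Final: 0.004828 hr


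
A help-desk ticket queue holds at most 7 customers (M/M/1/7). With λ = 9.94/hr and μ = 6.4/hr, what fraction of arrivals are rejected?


ρ = λ/μ = 9.94/6.4 = 1.5531
P_K = (1−ρ)ρ^K/(1−ρ^(K+1)) = (-0.5531·21.799417)/(1 − 33.857219)
= -12.057802/-32.857219 = 0.366976

Final: 0.366976


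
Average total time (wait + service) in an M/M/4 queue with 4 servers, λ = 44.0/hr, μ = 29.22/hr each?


a = 1.5058; ρ = 0.3765; P₀ = 0.219674
Lq = P₀·a^c·ρ/(c!(1−ρ)²) = 0.04557
Wq = Lq/λ = 0.04557/44.0 = 0.001036 hr
W = Wq + 1/μ = 0.001036 + 0.03422 = 0.03526 hr

Final: 0.03526 hr


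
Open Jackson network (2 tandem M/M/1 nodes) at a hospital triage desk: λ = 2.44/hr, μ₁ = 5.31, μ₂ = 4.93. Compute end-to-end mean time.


Each node sees arrival rate λ = 2.44/hr (tandem ⇒ throughput preserved).
W₁ = 1/(μ₁−λ) = 1/(5.31−2.44) = 0.34843 hr
W₂ = 1/(μ₂−λ) = 1/(4.93−2.44) = 0.40161 hr
W_total = W₁ + W₂ = 0.34843 + 0.40161 = 0.75004 hr

Final: 0.75004 hr


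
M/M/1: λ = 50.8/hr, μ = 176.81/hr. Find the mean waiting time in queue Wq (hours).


ρ = 50.8/176.81 = 0.2873
Wq = ρ/(μ−λ) = 0.2873/(176.81 − 50.8) = 0.2873/126.01 = 0.002280 hr

Final: 0.002280 hr


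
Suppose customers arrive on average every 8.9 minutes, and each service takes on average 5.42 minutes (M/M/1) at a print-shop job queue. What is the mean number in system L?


λ = 60/8.9 = 6.7416 /hr
μ = 60/5.42 = 11.0701 /hr
ρ = λ/μ = 6.7416/11.0701 = 0.6090
L = ρ/(1−ρ) = 0.6090/0.3910 = 1.5575

Final: 1.5575


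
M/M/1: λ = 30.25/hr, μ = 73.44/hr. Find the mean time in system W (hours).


W = 1/(μ−λ) = 1/(73.44 − 30.25) = 1/43.19 = 0.02315 hr

Final: 0.02315 hr


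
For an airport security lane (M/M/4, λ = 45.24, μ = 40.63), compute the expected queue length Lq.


a = λ/μ = 1.1135; ρ = a/4 = 0.2784
P₀ = 0.327633
Lq = P₀·a^c·ρ / (c!·(1−ρ)²) = 0.327633·1.53710·0.2784/(24·0.52076)
= 0.01122

Final: 0.01122


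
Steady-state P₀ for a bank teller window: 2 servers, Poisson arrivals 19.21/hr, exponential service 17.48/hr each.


a = λ/μ = 19.21/17.48 = 1.0990; ρ = a/c = 0.5495
Σ_{k=0}^{1} a^k/k! (terms k=0..1) = 1.00000 + 1.09897 = 2.09897
Tail: a^2/(2!(1−ρ)) = 1.20774/(2·0.4505) = 1.34039
P₀ = 1/(2.09897 + 1.34039) = 1/3.43937 = 0.290751

Final: 0.290751


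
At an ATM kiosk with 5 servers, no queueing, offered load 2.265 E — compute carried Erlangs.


B(5,2.265) = 0.053073 (Erlang-B)
Carried load = a(1 − B) = 2.265·(1 − 0.053073) = 2.265·0.946927 = 2.1448 E

Final: 2.1448 Erlangs


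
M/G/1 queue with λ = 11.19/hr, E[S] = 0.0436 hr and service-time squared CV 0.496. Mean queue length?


ρ = λ·E[S] = 11.19·0.0436 = 0.4879
Lq = ρ²(1+C_s²)/(2(1−ρ)) = 0.2380·(1+0.496)/(2·0.5121)
= 0.2380·1.4960/1.0242 = 0.34767

Final: 0.34767


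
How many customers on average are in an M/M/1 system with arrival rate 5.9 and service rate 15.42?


ρ = λ/μ = 5.9/15.42 = 0.3826
L = ρ/(1−ρ) = 0.3826/(1 − 0.3826) = 0.3826/0.6174 = 0.6197

Final: 0.6197


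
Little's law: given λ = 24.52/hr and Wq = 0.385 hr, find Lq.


Lq = λWq = 24.52·0.385 = 9.4402

Final: 9.4402


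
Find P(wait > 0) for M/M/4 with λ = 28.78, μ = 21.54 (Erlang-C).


a = λ/μ = 1.3361; ρ = a/4 = 0.3340
P₀ = 0.261393 (from M/M/c formula)
C(c,a) = [a^c/(c!(1−ρ))]·P₀ = [3.18699/(24·0.6660)]·0.261393
= 0.19940·0.261393 = 0.052120

Final: 0.052120


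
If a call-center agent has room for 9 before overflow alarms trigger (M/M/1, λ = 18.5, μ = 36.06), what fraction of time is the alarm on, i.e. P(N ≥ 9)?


ρ = 18.5/36.06 = 0.5130
P(N ≥ n) = ρ^n = 0.5130^9 = 0.002462

Final: 0.002462


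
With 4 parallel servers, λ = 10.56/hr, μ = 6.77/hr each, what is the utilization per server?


ρ = λ/(cμ) = 10.56/(4·6.77) = 10.56/27.08 = 0.3900

Final: 0.3900


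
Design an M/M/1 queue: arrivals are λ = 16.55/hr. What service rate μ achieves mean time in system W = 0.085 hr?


W = 1/(μ−λ) ⇒ μ − λ = 1/W = 1/0.085 = 11.7647
μ = λ + 1/W = 16.55 + 11.7647 = 28.3147 per hr

Final: 28.3147 /hr


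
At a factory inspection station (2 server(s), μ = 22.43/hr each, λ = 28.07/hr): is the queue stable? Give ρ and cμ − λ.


Total capacity cμ = 2·22.43 = 44.86/hr
ρ = λ/(cμ) = 28.07/44.86 = 0.6257
Stable ⇔ ρ < 1: YES
Spare capacity = cμ − λ = 44.86 − 28.07 = 16.79/hr

Final: ρ = 0.6257; stable; margin = 16.79/hr


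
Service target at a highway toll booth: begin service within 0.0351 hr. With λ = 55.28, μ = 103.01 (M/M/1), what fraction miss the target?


ρ = 55.28/103.01 = 0.5366
P(Wq > t) = ρ·e^{−(μ−λ)t} = 0.5366·e^{−1.6753}
= 0.5366·0.187248 = 0.100486

Final: 0.100486


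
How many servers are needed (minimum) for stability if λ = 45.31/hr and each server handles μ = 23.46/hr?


Stability requires cμ > λ ⇔ c > λ/μ.
λ/μ = 45.31/23.46 = 1.9314
Minimum integer c = ⌊1.9314⌋ + 1 = 2
Check: 2·23.46 = 46.92 > 45.31, while 1·23.46 = 23.46 ≤ 45.31

Final: 2 servers


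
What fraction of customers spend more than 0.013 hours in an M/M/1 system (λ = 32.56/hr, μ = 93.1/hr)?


W ~ Exponential(μ−λ) for M/M/1.
μ − λ = 93.1 − 32.56 = 60.5400
P(W > t) = e^{−(μ−λ)t} = e^{−0.7870} = 0.455199

Final: 0.455199


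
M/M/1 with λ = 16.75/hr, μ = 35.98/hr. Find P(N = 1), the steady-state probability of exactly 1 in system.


ρ = 16.75/35.98 = 0.4655
P_n = (1−ρ)·ρ^n = (1 − 0.4655)·0.4655^1 = 0.5345·0.465536 = 0.248812

Final: 0.248812


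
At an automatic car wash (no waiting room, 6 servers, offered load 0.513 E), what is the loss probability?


B(c,a) = (a^c/c!) / Σ_{k=0}^{c} a^k/k!
a^6/6! = 0.00002531
Σ terms (k=0..6): 1.00000 + 0.51300 + 0.13158 + 0.02250 + 0.002886 + 0.0002961 + 0.00002531 = 1.670293
B = 0.00002531/1.670293 = 0.00001516

Final: 0.00001516


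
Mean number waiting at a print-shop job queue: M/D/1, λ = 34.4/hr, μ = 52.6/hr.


ρ = 34.4/52.6 = 0.6540
M/D/1: Lq = ρ²/(2(1−ρ)) = 0.4277/(2·0.3460) = 0.61806

Final: 0.61806


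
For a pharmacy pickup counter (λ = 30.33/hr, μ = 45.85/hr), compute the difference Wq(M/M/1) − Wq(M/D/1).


ρ = 30.33/45.85 = 0.6615
Wq(M/M/1) = ρ/(μ−λ) = 0.6615/15.52 = 0.04262 hr
Wq(M/D/1) = ρ/(2(μ−λ)) = 0.02131 hr
Savings = 0.04262 − 0.02131 = 0.02131 hr

Final: 0.02131 hr


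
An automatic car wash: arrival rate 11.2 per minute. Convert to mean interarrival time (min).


Mean interarrival time = 1/λ = 1/11.2 minute = 0.08929 minute
In minutes: 0.08929 × 1 = 0.08929 min

Final: 0.08929 min


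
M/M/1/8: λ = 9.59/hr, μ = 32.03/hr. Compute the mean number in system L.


ρ = 9.59/32.03 = 0.2994
L = ρ[1 − (K+1)ρ^K + Kρ^(K+1)] / [(1−ρ)(1−ρ^(K+1))]
Numerator: 0.2994·(1 − 9·0.00006458 + 8·0.00001934) = 0.299279
Denominator: (0.7006)·(0.999981) = 0.700580
L = 0.299279/0.700580 = 0.4272

Final: 0.4272


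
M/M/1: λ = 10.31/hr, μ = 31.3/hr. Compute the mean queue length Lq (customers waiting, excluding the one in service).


ρ = 10.31/31.3 = 0.3294
Lq = ρ²/(1−ρ) = 0.1085/0.6706 = 0.1618

Final: 0.1618


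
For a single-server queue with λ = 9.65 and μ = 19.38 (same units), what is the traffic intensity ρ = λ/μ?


ρ = λ/μ = 9.65/19.38 = 0.4979

Final: 0.4979


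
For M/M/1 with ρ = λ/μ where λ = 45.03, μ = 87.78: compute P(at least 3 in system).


ρ = 45.03/87.78 = 0.5130
P(N ≥ n) = ρ^n = 0.5130^3 = 0.134995

Final: 0.134995


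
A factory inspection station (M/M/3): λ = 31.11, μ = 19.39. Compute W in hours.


a = 1.6044; ρ = 0.5348; P₀ = 0.186175
Lq = P₀·a^c·ρ/(c!(1−ρ)²) = 0.31672
Wq = Lq/λ = 0.31672/31.11 = 0.01018 hr
W = Wq + 1/μ = 0.01018 + 0.05157 = 0.06175 hr

Final: 0.06175 hr


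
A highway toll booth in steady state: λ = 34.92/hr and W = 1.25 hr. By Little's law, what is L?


L = λW = 34.92·1.25 = 43.6500

Final: 43.6500


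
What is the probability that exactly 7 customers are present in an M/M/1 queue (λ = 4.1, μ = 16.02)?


ρ = 4.1/16.02 = 0.2559
P_n = (1−ρ)·ρ^n = (1 − 0.2559)·0.2559^7 = 0.7441·0.00007192 = 0.00005351

Final: 0.00005351


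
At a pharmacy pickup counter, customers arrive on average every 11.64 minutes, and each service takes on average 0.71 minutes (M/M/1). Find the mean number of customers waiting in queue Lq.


λ = 60/11.64 = 5.1546 /hr
μ = 60/0.71 = 84.5070 /hr
ρ = λ/μ = 5.1546/84.5070 = 0.06100
Lq = ρ²/(1−ρ) = 0.003721/0.9390 = 0.003962

Final: 0.003962


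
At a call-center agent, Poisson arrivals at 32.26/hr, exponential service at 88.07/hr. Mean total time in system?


W = 1/(μ−λ) = 1/(88.07 − 32.26) = 1/55.81 = 0.01792 hr

Final: 0.01792 hr


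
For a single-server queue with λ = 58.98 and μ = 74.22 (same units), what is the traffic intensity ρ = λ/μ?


ρ = λ/μ = 58.98/74.22 = 0.7947

Final: 0.7947


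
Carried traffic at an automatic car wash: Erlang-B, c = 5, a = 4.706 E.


B(5,4.706) = 0.260559 (Erlang-B)
Carried load = a(1 − B) = 4.706·(1 − 0.260559) = 4.706·0.739441 = 3.4798 E

Final: 3.4798 Erlangs


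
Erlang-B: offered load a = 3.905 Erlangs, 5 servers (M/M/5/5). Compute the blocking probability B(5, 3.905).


B(c,a) = (a^c/c!) / Σ_{k=0}^{c} a^k/k!
a^5/5! = 7.567004
Σ terms (k=0..5): 1.00000 + 3.90500 + 7.62451 + 9.92457 + 9.68887 + 7.56700 = 39.709955
B = 7.567004/39.709955 = 0.190557

Final: 0.190557


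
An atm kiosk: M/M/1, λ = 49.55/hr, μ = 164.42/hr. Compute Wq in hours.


ρ = 49.55/164.42 = 0.3014
Wq = ρ/(μ−λ) = 0.3014/(164.42 − 49.55) = 0.3014/114.87 = 0.002624 hr

Final: 0.002624 hr


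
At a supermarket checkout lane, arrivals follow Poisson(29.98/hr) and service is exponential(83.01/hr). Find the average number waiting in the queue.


ρ = 29.98/83.01 = 0.3612
Lq = ρ²/(1−ρ) = 0.1304/0.6388 = 0.2042

Final: 0.2042


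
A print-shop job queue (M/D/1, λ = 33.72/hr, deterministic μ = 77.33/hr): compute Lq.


ρ = 33.72/77.33 = 0.4361
M/D/1: Lq = ρ²/(2(1−ρ)) = 0.1901/(2·0.5639) = 0.16858

Final: 0.16858


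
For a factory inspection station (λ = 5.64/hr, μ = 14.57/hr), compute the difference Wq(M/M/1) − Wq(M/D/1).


ρ = 5.64/14.57 = 0.3871
Wq(M/M/1) = ρ/(μ−λ) = 0.3871/8.93 = 0.04335 hr
Wq(M/D/1) = ρ/(2(μ−λ)) = 0.02167 hr
Savings = 0.04335 − 0.02167 = 0.02167 hr

Final: 0.02167 hr


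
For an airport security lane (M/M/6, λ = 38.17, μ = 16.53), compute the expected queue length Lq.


a = λ/μ = 2.3091; ρ = a/6 = 0.3849
P₀ = 0.098997
Lq = P₀·a^c·ρ / (c!·(1−ρ)²) = 0.098997·151.59883·0.3849/(720·0.37840)
= 0.02120

Final: 0.02120


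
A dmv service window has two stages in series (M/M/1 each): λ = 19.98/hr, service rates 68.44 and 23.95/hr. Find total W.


Each node sees arrival rate λ = 19.98/hr (tandem ⇒ throughput preserved).
W₁ = 1/(μ₁−λ) = 1/(68.44−19.98) = 0.02064 hr
W₂ = 1/(μ₂−λ) = 1/(23.95−19.98) = 0.25189 hr
W_total = W₁ + W₂ = 0.02064 + 0.25189 = 0.27252 hr

Final: 0.27252 hr


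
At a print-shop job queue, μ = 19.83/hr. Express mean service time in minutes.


Mean service time = 1/μ = 1/19.83 hour = 0.05043 hour
In minutes: 0.05043 × 60 = 3.0257 min

Final: 3.0257 min


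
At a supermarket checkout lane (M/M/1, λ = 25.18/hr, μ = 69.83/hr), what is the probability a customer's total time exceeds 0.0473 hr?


W ~ Exponential(μ−λ) for M/M/1.
μ − λ = 69.83 − 25.18 = 44.6500
P(W > t) = e^{−(μ−λ)t} = e^{−2.1119} = 0.121002

Final: 0.121002


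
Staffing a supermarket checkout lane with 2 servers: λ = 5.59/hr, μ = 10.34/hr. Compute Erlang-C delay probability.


a = λ/μ = 0.5406; ρ = a/2 = 0.2703
P₀ = 0.574419 (from M/M/c formula)
C(c,a) = [a^c/(c!(1−ρ))]·P₀ = [0.29227/(2·0.7297)]·0.574419
= 0.20027·0.574419 = 0.115038

Final: 0.115038


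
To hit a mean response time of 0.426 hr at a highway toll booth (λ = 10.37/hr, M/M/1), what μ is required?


W = 1/(μ−λ) ⇒ μ − λ = 1/W = 1/0.426 = 2.3474
μ = λ + 1/W = 10.37 + 2.3474 = 12.7174 per hr

Final: 12.7174 /hr


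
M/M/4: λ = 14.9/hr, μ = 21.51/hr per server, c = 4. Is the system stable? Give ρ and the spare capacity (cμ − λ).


Total capacity cμ = 4·21.51 = 86.04/hr
ρ = λ/(cμ) = 14.9/86.04 = 0.1732
Stable ⇔ ρ < 1: YES
Spare capacity = cμ − λ = 86.04 − 14.9 = 71.14/hr

Final: ρ = 0.1732; stable; margin = 71.14/hr


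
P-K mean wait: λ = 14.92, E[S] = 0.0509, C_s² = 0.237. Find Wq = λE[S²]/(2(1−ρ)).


ρ = λ·E[S] = 14.92·0.0509 = 0.7594
E[S²] = E[S]²(1+C_s²) = 0.0509²·(1+0.237) = 0.003205
Wq = λ·E[S²]/(2(1−ρ)) = 14.92·0.003205/(2·0.2406) = 0.09938 hr

Final: 0.09938 hr


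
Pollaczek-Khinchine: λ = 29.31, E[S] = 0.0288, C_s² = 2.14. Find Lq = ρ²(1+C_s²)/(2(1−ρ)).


ρ = λ·E[S] = 29.31·0.0288 = 0.8441
Lq = ρ²(1+C_s²)/(2(1−ρ)) = 0.7126·(1+2.14)/(2·0.1559)
= 0.7126·3.1400/0.3117 = 7.17709

Final: 7.17709


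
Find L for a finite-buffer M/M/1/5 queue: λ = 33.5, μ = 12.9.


ρ = 33.5/12.9 = 2.5969
L = ρ[1 − (K+1)ρ^K + Kρ^(K+1)] / [(1−ρ)(1−ρ^(K+1))]
Numerator: 2.5969·(1 − 6·118.106958 + 5·306.711868) = 2144.824749
Denominator: (-1.5969)·(-305.711868) = 488.191044
L = 2144.824749/488.191044 = 4.3934

Final: 4.3934


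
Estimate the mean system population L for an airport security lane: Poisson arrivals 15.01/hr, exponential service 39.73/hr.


ρ = λ/μ = 15.01/39.73 = 0.3778
L = ρ/(1−ρ) = 0.3778/(1 − 0.3778) = 0.3778/0.6222 = 0.6072

Final: 0.6072


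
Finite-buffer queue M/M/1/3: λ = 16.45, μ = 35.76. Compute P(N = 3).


ρ = λ/μ = 16.45/35.76 = 0.4600
P_K = (1−ρ)ρ^K/(1−ρ^(K+1)) = (0.5400·0.097343)/(1 − 0.044779)
= 0.052564/0.955221 = 0.055028

Final: 0.055028


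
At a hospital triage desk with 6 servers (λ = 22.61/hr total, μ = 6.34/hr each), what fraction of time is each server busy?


ρ = λ/(cμ) = 22.61/(6·6.34) = 22.61/38.04 = 0.5944

Final: 0.5944


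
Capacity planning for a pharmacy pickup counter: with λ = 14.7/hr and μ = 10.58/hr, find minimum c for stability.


Stability requires cμ > λ ⇔ c > λ/μ.
λ/μ = 14.7/10.58 = 1.3894
Minimum integer c = ⌊1.3894⌋ + 1 = 2
Check: 2·10.58 = 21.16 > 14.7, while 1·10.58 = 10.58 ≤ 14.7

Final: 2 servers


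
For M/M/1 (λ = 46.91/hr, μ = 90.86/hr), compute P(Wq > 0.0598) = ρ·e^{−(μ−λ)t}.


ρ = 46.91/90.86 = 0.5163
P(Wq > t) = ρ·e^{−(μ−λ)t} = 0.5163·e^{−2.6282}
= 0.5163·0.072208 = 0.037280

Final: 0.037280


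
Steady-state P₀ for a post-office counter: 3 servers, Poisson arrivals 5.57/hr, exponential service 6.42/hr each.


a = λ/μ = 5.57/6.42 = 0.8676; ρ = a/c = 0.2892
Σ_{k=0}^{2} a^k/k! (terms k=0..2) = 1.00000 + 0.86760 + 0.37637 = 2.24397
Tail: a^3/(3!(1−ρ)) = 0.65307/(6·0.7108) = 0.15313
P₀ = 1/(2.24397 + 0.15313) = 1/2.39710 = 0.417171

Final: 0.417171


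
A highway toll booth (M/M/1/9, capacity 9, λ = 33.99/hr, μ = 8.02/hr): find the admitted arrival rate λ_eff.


ρ = 4.2382; P_K = (1−ρ)ρ^9/(1−ρ^10) = 0.764049
λ_eff = λ(1 − P_K) = 33.99·(1 − 0.764049) = 33.99·0.235951 = 8.0200 /hr

Final: 8.0200 /hr


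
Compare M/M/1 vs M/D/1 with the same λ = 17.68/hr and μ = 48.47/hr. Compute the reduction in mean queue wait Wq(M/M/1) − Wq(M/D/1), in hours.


ρ = 17.68/48.47 = 0.3648
Wq(M/M/1) = ρ/(μ−λ) = 0.3648/30.79 = 0.01185 hr
Wq(M/D/1) = ρ/(2(μ−λ)) = 0.005923 hr
Savings = 0.01185 − 0.005923 = 0.005923 hr

Final: 0.005923 hr


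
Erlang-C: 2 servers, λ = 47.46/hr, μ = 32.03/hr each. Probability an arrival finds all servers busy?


a = λ/μ = 1.4817; ρ = a/2 = 0.7409
P₀ = 0.148852 (from M/M/c formula)
C(c,a) = [a^c/(c!(1−ρ))]·P₀ = [2.19554/(2·0.2591)]·0.148852
= 4.23634·0.148852 = 0.630588

Final: 0.630588


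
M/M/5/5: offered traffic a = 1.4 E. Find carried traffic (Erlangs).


B(5,1.4) = 0.011088 (Erlang-B)
Carried load = a(1 − B) = 1.4·(1 − 0.011088) = 1.4·0.988912 = 1.3845 E

Final: 1.3845 Erlangs


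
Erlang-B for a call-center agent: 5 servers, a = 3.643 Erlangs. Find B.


B(c,a) = (a^c/c!) / Σ_{k=0}^{c} a^k/k!
a^5/5! = 5.347054
Σ terms (k=0..5): 1.00000 + 3.64300 + 6.63572 + 8.05798 + 7.33881 + 5.34705 = 32.022567
B = 5.347054/32.022567 = 0.166978

Final: 0.166978


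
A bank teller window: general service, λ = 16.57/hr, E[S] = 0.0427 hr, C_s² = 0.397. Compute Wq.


ρ = λ·E[S] = 16.57·0.0427 = 0.7075
E[S²] = E[S]²(1+C_s²) = 0.0427²·(1+0.397) = 0.002547
Wq = λ·E[S²]/(2(1−ρ)) = 16.57·0.002547/(2·0.2925) = 0.07216 hr

Final: 0.07216 hr


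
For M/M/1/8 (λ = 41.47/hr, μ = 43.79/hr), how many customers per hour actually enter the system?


ρ = 0.9470; P_K = (1−ρ)ρ^8/(1−ρ^9) = 0.088494
λ_eff = λ(1 − P_K) = 41.47·(1 − 0.088494) = 41.47·0.911506 = 37.8002 /hr

Final: 37.8002 /hr


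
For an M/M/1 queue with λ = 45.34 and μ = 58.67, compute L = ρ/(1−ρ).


ρ = λ/μ = 45.34/58.67 = 0.7728
L = ρ/(1−ρ) = 0.7728/(1 − 0.7728) = 0.7728/0.2272 = 3.4014

Final: 3.4014


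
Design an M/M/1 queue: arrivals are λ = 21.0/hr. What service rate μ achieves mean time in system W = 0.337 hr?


W = 1/(μ−λ) ⇒ μ − λ = 1/W = 1/0.337 = 2.9674
μ = λ + 1/W = 21.0 + 2.9674 = 23.9674 per hr

Final: 23.9674 /hr


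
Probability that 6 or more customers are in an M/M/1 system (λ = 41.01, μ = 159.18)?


ρ = 41.01/159.18 = 0.2576
P(N ≥ n) = ρ^n = 0.2576^6 = 0.0002924

Final: 0.0002924


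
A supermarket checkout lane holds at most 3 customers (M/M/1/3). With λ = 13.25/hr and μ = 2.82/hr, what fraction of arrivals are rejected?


ρ = λ/μ = 13.25/2.82 = 4.6986
P_K = (1−ρ)ρ^K/(1−ρ^(K+1)) = (-3.6986·103.729028)/(1 − 487.379300)
= -383.650272/-486.379300 = 0.788788

Final: 0.788788


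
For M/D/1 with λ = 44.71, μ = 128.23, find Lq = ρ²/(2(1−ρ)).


ρ = 44.71/128.23 = 0.3487
M/D/1: Lq = ρ²/(2(1−ρ)) = 0.1216/(2·0.6513) = 0.09333

Final: 0.09333


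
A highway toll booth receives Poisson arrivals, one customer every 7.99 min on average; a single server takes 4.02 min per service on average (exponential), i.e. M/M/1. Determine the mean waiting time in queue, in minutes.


λ = 60/7.99 = 7.5094 /hr
μ = 60/4.02 = 14.9254 /hr
ρ = λ/μ = 7.5094/14.9254 = 0.5031
Wq = ρ/(μ−λ) = 0.5031/(14.9254−7.5094) = 0.06784 hr
In minutes: 0.06784·60 = 4.071 min

Final: 4.071 min


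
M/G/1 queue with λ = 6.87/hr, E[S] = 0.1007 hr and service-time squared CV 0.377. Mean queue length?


ρ = λ·E[S] = 6.87·0.1007 = 0.6918
Lq = ρ²(1+C_s²)/(2(1−ρ)) = 0.4786·(1+0.377)/(2·0.3082)
= 0.4786·1.3770/0.6164 = 1.06919

Final: 1.06919


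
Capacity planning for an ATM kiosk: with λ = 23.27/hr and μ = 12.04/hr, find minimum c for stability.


Stability requires cμ > λ ⇔ c > λ/μ.
λ/μ = 23.27/12.04 = 1.9327
Minimum integer c = ⌊1.9327⌋ + 1 = 2
Check: 2·12.04 = 24.08 > 23.27, while 1·12.04 = 12.04 ≤ 23.27

Final: 2 servers


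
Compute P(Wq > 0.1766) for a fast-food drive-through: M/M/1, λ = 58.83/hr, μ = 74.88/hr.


ρ = 58.83/74.88 = 0.7857
P(Wq > t) = ρ·e^{−(μ−λ)t} = 0.7857·e^{−2.8344}
= 0.7857·0.058752 = 0.046159

Final: 0.046159


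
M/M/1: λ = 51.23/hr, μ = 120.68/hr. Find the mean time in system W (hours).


W = 1/(μ−λ) = 1/(120.68 − 51.23) = 1/69.45 = 0.01440 hr

Final: 0.01440 hr


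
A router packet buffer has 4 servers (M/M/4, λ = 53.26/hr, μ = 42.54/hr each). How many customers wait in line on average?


a = λ/μ = 1.2520; ρ = a/4 = 0.3130
P₀ = 0.284750
Lq = P₀·a^c·ρ / (c!·(1−ρ)²) = 0.284750·2.45705·0.3130/(24·0.47197)
= 0.01933

Final: 0.01933


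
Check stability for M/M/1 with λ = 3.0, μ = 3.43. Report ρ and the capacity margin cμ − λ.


Total capacity cμ = 1·3.43 = 3.43/hr
ρ = λ/(cμ) = 3.0/3.43 = 0.8746
Stable ⇔ ρ < 1: YES
Spare capacity = cμ − λ = 3.43 − 3.0 = 0.43/hr

Final: ρ = 0.8746; stable; margin = 0.43/hr


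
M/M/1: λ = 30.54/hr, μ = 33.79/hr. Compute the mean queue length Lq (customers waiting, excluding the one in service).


ρ = 30.54/33.79 = 0.9038
Lq = ρ²/(1−ρ) = 0.8169/0.09618 = 8.4931

Final: 8.4931


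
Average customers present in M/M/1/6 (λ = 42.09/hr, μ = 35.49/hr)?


ρ = 42.09/35.49 = 1.1860
L = ρ[1 − (K+1)ρ^K + Kρ^(K+1)] / [(1−ρ)(1−ρ^(K+1))]
Numerator: 1.1860·(1 − 7·2.782515 + 6·3.299974) = 1.568129
Denominator: (-0.1860)·(-2.299974) = 0.427721
L = 1.568129/0.427721 = 3.6662

Final: 3.6662


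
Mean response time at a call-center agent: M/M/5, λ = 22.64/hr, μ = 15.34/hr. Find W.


a = 1.4759; ρ = 0.2952; P₀ = 0.228244
Lq = P₀·a^c·ρ/(c!(1−ρ)²) = 0.007914
Wq = Lq/λ = 0.007914/22.64 = 0.0003496 hr
W = Wq + 1/μ = 0.0003496 + 0.06519 = 0.06554 hr

Final: 0.06554 hr


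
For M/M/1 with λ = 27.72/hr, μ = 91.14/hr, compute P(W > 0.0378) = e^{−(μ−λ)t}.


W ~ Exponential(μ−λ) for M/M/1.
μ − λ = 91.14 − 27.72 = 63.4200
P(W > t) = e^{−(μ−λ)t} = e^{−2.3973} = 0.090965

Final: 0.090965


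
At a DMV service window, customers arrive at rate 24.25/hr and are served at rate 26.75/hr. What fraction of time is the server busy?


ρ = λ/μ = 24.25/26.75 = 0.9065

Final: 0.9065


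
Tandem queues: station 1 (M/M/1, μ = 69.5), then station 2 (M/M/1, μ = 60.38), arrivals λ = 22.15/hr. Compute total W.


Each node sees arrival rate λ = 22.15/hr (tandem ⇒ throughput preserved).
W₁ = 1/(μ₁−λ) = 1/(69.5−22.15) = 0.02112 hr
W₂ = 1/(μ₂−λ) = 1/(60.38−22.15) = 0.02616 hr
W_total = W₁ + W₂ = 0.02112 + 0.02616 = 0.04728 hr

Final: 0.04728 hr


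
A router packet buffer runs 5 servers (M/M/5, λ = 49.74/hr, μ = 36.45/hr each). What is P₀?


a = λ/μ = 49.74/36.45 = 1.3646; ρ = a/c = 0.2729
Σ_{k=0}^{4} a^k/k! (terms k=0..4) = 1.00000 + 1.36461 + 0.93108 + 0.42352 + 0.14448 = 3.86369
Tail: a^5/(5!(1−ρ)) = 4.73196/(120·0.7271) = 0.05423
P₀ = 1/(3.86369 + 0.05423) = 1/3.91793 = 0.255237

Final: 0.255237


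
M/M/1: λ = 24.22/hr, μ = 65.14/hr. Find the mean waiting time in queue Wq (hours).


ρ = 24.22/65.14 = 0.3718
Wq = ρ/(μ−λ) = 0.3718/(65.14 − 24.22) = 0.3718/40.92 = 0.009086 hr

Final: 0.009086 hr


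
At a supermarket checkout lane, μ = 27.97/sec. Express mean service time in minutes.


Mean service time = 1/μ = 1/27.97 second = 0.03575 second
In minutes: 0.03575 × 0.0166667 = 0.0005959 min

Final: 0.0005959 min


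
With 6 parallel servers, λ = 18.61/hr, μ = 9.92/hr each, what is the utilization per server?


ρ = λ/(cμ) = 18.61/(6·9.92) = 18.61/59.52 = 0.3127

Final: 0.3127


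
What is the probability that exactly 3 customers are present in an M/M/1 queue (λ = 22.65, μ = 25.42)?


ρ = 22.65/25.42 = 0.8910
P_n = (1−ρ)·ρ^n = (1 − 0.8910)·0.8910^3 = 0.1090·0.707421 = 0.077087

Final: 0.077087


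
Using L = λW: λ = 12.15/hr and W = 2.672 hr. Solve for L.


L = λW = 12.15·2.672 = 32.4648

Final: 32.4648


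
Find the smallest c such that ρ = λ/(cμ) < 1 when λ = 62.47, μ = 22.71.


Stability requires cμ > λ ⇔ c > λ/μ.
λ/μ = 62.47/22.71 = 2.7508
Minimum integer c = ⌊2.7508⌋ + 1 = 3
Check: 3·22.71 = 68.13 > 62.47, while 2·22.71 = 45.42 ≤ 62.47

Final: 3 servers


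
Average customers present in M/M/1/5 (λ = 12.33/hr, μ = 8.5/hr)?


ρ = 12.33/8.5 = 1.4506
L = ρ[1 − (K+1)ρ^K + Kρ^(K+1)] / [(1−ρ)(1−ρ^(K+1))]
Numerator: 1.4506·(1 − 6·6.422746 + 5·9.316760) = 13.123940
Denominator: (-0.4506)·(-8.316760) = 3.747434
L = 13.123940/3.747434 = 3.5021

Final: 3.5021


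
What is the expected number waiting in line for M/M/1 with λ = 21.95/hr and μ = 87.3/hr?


ρ = 21.95/87.3 = 0.2514
Lq = ρ²/(1−ρ) = 0.06322/0.7486 = 0.08445

Final: 0.08445


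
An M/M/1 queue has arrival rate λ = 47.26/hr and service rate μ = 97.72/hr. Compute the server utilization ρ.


ρ = λ/μ = 47.26/97.72 = 0.4836

Final: 0.4836


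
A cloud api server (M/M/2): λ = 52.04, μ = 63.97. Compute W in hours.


a = 0.8135; ρ = 0.4068; P₀ = 0.421714
Lq = P₀·a^c·ρ/(c!(1−ρ)²) = 0.16128
Wq = Lq/λ = 0.16128/52.04 = 0.003099 hr
W = Wq + 1/μ = 0.003099 + 0.01563 = 0.01873 hr

Final: 0.01873 hr


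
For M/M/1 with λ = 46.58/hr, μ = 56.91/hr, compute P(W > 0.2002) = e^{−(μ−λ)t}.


W ~ Exponential(μ−λ) for M/M/1.
μ − λ = 56.91 − 46.58 = 10.3300
P(W > t) = e^{−(μ−λ)t} = e^{−2.0681} = 0.126430

Final: 0.126430


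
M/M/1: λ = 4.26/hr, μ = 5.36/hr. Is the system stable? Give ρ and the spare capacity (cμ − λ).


Total capacity cμ = 1·5.36 = 5.36/hr
ρ = λ/(cμ) = 4.26/5.36 = 0.7948
Stable ⇔ ρ < 1: YES
Spare capacity = cμ − λ = 5.36 − 4.26 = 1.10/hr

Final: ρ = 0.7948; stable; margin = 1.10/hr


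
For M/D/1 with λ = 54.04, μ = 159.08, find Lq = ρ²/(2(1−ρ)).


ρ = 54.04/159.08 = 0.3397
M/D/1: Lq = ρ²/(2(1−ρ)) = 0.1154/(2·0.6603) = 0.08738

Final: 0.08738


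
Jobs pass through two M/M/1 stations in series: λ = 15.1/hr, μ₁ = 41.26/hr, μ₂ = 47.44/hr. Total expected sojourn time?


Each node sees arrival rate λ = 15.1/hr (tandem ⇒ throughput preserved).
W₁ = 1/(μ₁−λ) = 1/(41.26−15.1) = 0.03823 hr
W₂ = 1/(μ₂−λ) = 1/(47.44−15.1) = 0.03092 hr
W_total = W₁ + W₂ = 0.03823 + 0.03092 = 0.06915 hr

Final: 0.06915 hr


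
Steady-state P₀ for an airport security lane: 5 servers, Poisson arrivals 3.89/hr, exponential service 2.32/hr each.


a = λ/μ = 3.89/2.32 = 1.6767; ρ = a/c = 0.3353
Σ_{k=0}^{4} a^k/k! (terms k=0..4) = 1.00000 + 1.67672 + 1.40570 + 0.78566 + 0.32933 = 5.19742
Tail: a^5/(5!(1−ρ)) = 13.25281/(120·0.6647) = 0.16616
P₀ = 1/(5.19742 + 0.16616) = 1/5.36358 = 0.186443

Final: 0.186443


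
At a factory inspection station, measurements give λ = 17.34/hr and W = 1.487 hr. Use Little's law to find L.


L = λW = 17.34·1.487 = 25.7846

Final: 25.7846


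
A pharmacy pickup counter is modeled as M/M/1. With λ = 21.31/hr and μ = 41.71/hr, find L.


ρ = λ/μ = 21.31/41.71 = 0.5109
L = ρ/(1−ρ) = 0.5109/(1 − 0.5109) = 0.5109/0.4891 = 1.0446

Final: 1.0446


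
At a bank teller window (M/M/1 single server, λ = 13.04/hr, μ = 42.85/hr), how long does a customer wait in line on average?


ρ = 13.04/42.85 = 0.3043
Wq = ρ/(μ−λ) = 0.3043/(42.85 − 13.04) = 0.3043/29.81 = 0.01021 hr

Final: 0.01021 hr


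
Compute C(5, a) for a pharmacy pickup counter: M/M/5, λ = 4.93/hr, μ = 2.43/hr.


a = λ/μ = 2.0288; ρ = a/5 = 0.4058
P₀ = 0.130437 (from M/M/c formula)
C(c,a) = [a^c/(c!(1−ρ))]·P₀ = [34.37188/(120·0.5942)]·0.130437
= 0.48202·0.130437 = 0.062873

Final: 0.062873


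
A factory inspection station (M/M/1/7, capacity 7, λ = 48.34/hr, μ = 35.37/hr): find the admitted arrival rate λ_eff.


ρ = 1.3667; P_K = (1−ρ)ρ^7/(1−ρ^8) = 0.292323
λ_eff = λ(1 − P_K) = 48.34·(1 − 0.292323) = 48.34·0.707677 = 34.2091 /hr

Final: 34.2091 /hr


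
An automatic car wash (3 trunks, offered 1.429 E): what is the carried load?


B(3,1.429) = 0.123552 (Erlang-B)
Carried load = a(1 − B) = 1.429·(1 − 0.123552) = 1.429·0.876448 = 1.2524 E

Final: 1.2524 Erlangs


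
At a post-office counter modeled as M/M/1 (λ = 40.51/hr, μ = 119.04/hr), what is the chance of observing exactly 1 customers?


ρ = 40.51/119.04 = 0.3403
P_n = (1−ρ)·ρ^n = (1 − 0.3403)·0.3403^1 = 0.6597·0.340306 = 0.224498

Final: 0.224498


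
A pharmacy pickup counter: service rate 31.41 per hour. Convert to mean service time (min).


Mean service time = 1/μ = 1/31.41 hour = 0.03184 hour
In minutes: 0.03184 × 60 = 1.9102 min

Final: 1.9102 min


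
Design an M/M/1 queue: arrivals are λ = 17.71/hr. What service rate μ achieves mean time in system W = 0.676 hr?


W = 1/(μ−λ) ⇒ μ − λ = 1/W = 1/0.676 = 1.4793
μ = λ + 1/W = 17.71 + 1.4793 = 19.1893 per hr

Final: 19.1893 /hr


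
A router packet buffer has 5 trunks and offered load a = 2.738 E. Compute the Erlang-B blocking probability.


B(c,a) = (a^c/c!) / Σ_{k=0}^{c} a^k/k!
a^5/5! = 1.282289
Σ terms (k=0..5): 1.00000 + 2.73800 + 3.74832 + 3.42097 + 2.34165 + 1.28229 = 14.531233
B = 1.282289/14.531233 = 0.088244

Final: 0.088244


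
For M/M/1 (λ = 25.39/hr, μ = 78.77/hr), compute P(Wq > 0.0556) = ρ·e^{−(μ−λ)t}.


ρ = 25.39/78.77 = 0.3223
P(Wq > t) = ρ·e^{−(μ−λ)t} = 0.3223·e^{−2.9679}
= 0.3223·0.051410 = 0.016571

Final: 0.016571


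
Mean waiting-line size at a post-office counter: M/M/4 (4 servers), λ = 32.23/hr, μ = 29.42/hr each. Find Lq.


a = λ/μ = 1.0955; ρ = a/4 = 0.2739
P₀ = 0.333626
Lq = P₀·a^c·ρ / (c!·(1−ρ)²) = 0.333626·1.44036·0.2739/(24·0.52725)
= 0.01040

Final: 0.01040


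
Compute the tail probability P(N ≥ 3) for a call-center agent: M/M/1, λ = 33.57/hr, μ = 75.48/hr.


ρ = 33.57/75.48 = 0.4448
P(N ≥ n) = ρ^n = 0.4448^3 = 0.087975

Final: 0.087975


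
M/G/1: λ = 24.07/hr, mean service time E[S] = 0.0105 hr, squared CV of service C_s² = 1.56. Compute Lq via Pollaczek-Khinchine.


ρ = λ·E[S] = 24.07·0.0105 = 0.2527
Lq = ρ²(1+C_s²)/(2(1−ρ)) = 0.06387·(1+1.56)/(2·0.7473)
= 0.06387·2.5600/1.4945 = 0.10941

Final: 0.10941


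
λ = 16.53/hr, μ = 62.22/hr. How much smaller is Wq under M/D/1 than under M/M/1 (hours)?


ρ = 16.53/62.22 = 0.2657
Wq(M/M/1) = ρ/(μ−λ) = 0.2657/45.69 = 0.005815 hr
Wq(M/D/1) = ρ/(2(μ−λ)) = 0.002907 hr
Savings = 0.005815 − 0.002907 = 0.002907 hr

Final: 0.002907 hr


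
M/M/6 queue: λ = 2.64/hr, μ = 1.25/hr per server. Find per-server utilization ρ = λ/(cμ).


ρ = λ/(cμ) = 2.64/(6·1.25) = 2.64/7.50 = 0.3520

Final: 0.3520


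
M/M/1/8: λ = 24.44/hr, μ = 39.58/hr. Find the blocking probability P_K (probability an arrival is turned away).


ρ = λ/μ = 24.44/39.58 = 0.6175
P_K = (1−ρ)ρ^K/(1−ρ^(K+1)) = (0.3825·0.021135)/(1 − 0.013051)
= 0.008085/0.986949 = 0.008191

Final: 0.008191


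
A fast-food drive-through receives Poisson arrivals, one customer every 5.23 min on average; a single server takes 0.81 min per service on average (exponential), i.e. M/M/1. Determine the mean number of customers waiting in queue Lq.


λ = 60/5.23 = 11.4723 /hr
μ = 60/0.81 = 74.0741 /hr
ρ = λ/μ = 11.4723/74.0741 = 0.1549
Lq = ρ²/(1−ρ) = 0.02399/0.8451 = 0.02838

Final: 0.02838


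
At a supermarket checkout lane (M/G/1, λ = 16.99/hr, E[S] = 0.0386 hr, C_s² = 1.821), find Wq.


ρ = λ·E[S] = 16.99·0.0386 = 0.6558
E[S²] = E[S]²(1+C_s²) = 0.0386²·(1+1.821) = 0.004203
Wq = λ·E[S²]/(2(1−ρ)) = 16.99·0.004203/(2·0.3442) = 0.10374 hr

Final: 0.10374 hr


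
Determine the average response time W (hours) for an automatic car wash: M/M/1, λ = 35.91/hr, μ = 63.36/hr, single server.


W = 1/(μ−λ) = 1/(63.36 − 35.91) = 1/27.45 = 0.03643 hr

Final: 0.03643 hr


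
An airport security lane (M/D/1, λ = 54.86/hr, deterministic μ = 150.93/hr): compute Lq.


ρ = 54.86/150.93 = 0.3635
M/D/1: Lq = ρ²/(2(1−ρ)) = 0.1321/(2·0.6365) = 0.10378

Final: 0.10378
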